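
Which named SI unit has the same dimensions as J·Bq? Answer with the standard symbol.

J = kg·m²·s⁻².
Bq = s⁻¹.
Combining: J·Bq = (kg·m²·s⁻²) · s⁻¹ = kg·m²·s⁻³.
kg·m²·s⁻³ is the base-SI form of the watt.

W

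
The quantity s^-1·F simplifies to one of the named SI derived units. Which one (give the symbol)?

F = C/V (capacitance = charge per voltage),
    = A·s/(kg·m²·s⁻³·A⁻¹) (substituting C and V),
    = kg⁻¹·m⁻²·s⁴·A².
Combining: s⁻¹·F = s⁻¹ · (kg⁻¹·m⁻²·s⁴·A²) = kg⁻¹·m⁻²·s³·A².
kg⁻¹·m⁻²·s³·A² is the base-SI form of the siemens.

S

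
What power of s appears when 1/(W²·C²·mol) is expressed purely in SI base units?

4

W = kg·m²·s⁻³.
So W⁻² = kg⁻²·m⁻⁴·s⁶.
C = s·A.
So C⁻² = s⁻²·A⁻².
Combining: W⁻²·C⁻²·mol⁻¹ = (kg⁻²·m⁻⁴·s⁶) · (s⁻²·A⁻²) · mol⁻¹ = kg⁻²·m⁻⁴·s⁴·A⁻²·mol⁻¹.
The exponent of s is 4.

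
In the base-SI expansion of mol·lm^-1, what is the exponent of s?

lm = cd·sr = cd (luminous flux; sr is dimensionless).
So lm⁻¹ = cd⁻¹.
Combining: mol·lm⁻¹ = mol · cd⁻¹ = mol·cd⁻¹.
The exponent of s is 0.

0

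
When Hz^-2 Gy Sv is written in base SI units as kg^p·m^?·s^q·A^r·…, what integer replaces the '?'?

Hz = s⁻¹.
So Hz⁻² = s².
Gy = m²·s⁻².
Sv = m²·s⁻².
Combining: Hz⁻²·Gy·Sv = s² · (m²·s⁻²) · (m²·s⁻²) = m⁴·s⁻².
The exponent of m is 4.

4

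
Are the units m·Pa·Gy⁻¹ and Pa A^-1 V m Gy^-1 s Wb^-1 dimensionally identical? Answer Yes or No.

Left side:
  Pa = kg·m⁻¹·s⁻².
  Gy = m²·s⁻².
  So Gy⁻¹ = m⁻²·s².
  Combining: m·Pa·Gy⁻¹ = m · (kg·m⁻¹·s⁻²) · (m⁻²·s²) = kg·m⁻².
Right side:
  Pa = kg·m⁻¹·s⁻².
  V = kg·m²·s⁻³·A⁻¹.
  Gy = m²·s⁻².
  So Gy⁻¹ = m⁻²·s².
  Wb = kg·m²·s⁻²·A⁻¹.
  So Wb⁻¹ = kg⁻¹·m⁻²·s²·A.
  Combining: Pa·A⁻¹·V·m·Gy⁻¹·s·Wb⁻¹ = (kg·m⁻¹·s⁻²) · A⁻¹ · (kg·m²·s⁻³·A⁻¹) · m · (m⁻²·s²) · s · (kg⁻¹·m⁻²·s²·A) = kg·m⁻²·A⁻¹.
Left is kg·m⁻²; right is kg·m⁻²·A⁻¹ — different.

No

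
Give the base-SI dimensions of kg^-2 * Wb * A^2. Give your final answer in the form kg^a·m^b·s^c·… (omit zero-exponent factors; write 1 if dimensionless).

Wb = V·s (flux: a volt is a weber per second),
    = kg·m²·s⁻²·A⁻¹.
Combining: kg⁻²·Wb·A² = kg⁻² · (kg·m²·s⁻²·A⁻¹) · A² = kg⁻¹·m²·s⁻²·A.

kg⁻¹·m²·s⁻²·A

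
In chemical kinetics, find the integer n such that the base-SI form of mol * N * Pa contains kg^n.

2

N = kg·m/s² = kg·m·s⁻² (force = mass × acceleration).
Pa = N/m² (pressure = force per area),
    = kg·m⁻¹·s⁻².
Combining: mol·N·Pa = mol · (kg·m·s⁻²) · (kg·m⁻¹·s⁻²) = kg²·s⁻⁴·mol.
The exponent of kg is 2.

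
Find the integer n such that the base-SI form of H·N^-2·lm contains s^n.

2

H = Wb/A (inductance = flux per current),
    = kg·m²·s⁻²·A⁻².
N = kg·m/s² = kg·m·s⁻² (force = mass × acceleration).
So N⁻² = kg⁻²·m⁻²·s⁴.
lm = cd·sr = cd (luminous flux; sr is dimensionless).
Combining: H·N⁻²·lm = (kg·m²·s⁻²·A⁻²) · (kg⁻²·m⁻²·s⁴) · cd = kg⁻¹·s²·A⁻²·cd.
The exponent of s is 2.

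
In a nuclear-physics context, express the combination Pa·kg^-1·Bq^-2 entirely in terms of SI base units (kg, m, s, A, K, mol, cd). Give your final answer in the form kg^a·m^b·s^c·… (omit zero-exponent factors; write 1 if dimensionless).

m⁻¹

Pa = kg·m⁻¹·s⁻².
Bq = s⁻¹.
So Bq⁻² = s².
Combining: Pa·kg⁻¹·Bq⁻² = (kg·m⁻¹·s⁻²) · kg⁻¹ · s² = m⁻¹.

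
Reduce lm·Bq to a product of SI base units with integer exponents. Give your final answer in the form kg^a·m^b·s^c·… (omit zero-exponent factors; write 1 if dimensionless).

lm = cd.
Bq = s⁻¹.
Combining: lm·Bq = cd · s⁻¹ = s⁻¹·cd.

s⁻¹·cd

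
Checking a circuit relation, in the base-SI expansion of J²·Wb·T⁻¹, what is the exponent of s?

J = kg·m²·s⁻².
So J² = kg²·m⁴·s⁻⁴.
Wb = kg·m²·s⁻²·A⁻¹.
T = kg·s⁻²·A⁻¹.
So T⁻¹ = kg⁻¹·s²·A.
Combining: J²·Wb·T⁻¹ = (kg²·m⁴·s⁻⁴) · (kg·m²·s⁻²·A⁻¹) · (kg⁻¹·s²·A) = kg²·m⁶·s⁻⁴.
The exponent of s is -4.

-4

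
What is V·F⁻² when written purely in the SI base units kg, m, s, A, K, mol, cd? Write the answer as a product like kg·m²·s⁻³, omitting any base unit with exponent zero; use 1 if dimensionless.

kg³·m⁶·s⁻¹¹·A⁻⁵

V = W/A (potential = power per current),
    = kg·m²·s⁻³·A⁻¹.
F = C/V (capacitance = charge per voltage),
    = A·s/(kg·m²·s⁻³·A⁻¹) (substituting C and V),
    = kg⁻¹·m⁻²·s⁴·A².
So F⁻² = kg²·m⁴·s⁻⁸·A⁻⁴.
Combining: V·F⁻² = (kg·m²·s⁻³·A⁻¹) · (kg²·m⁴·s⁻⁸·A⁻⁴) = kg³·m⁶·s⁻¹¹·A⁻⁵.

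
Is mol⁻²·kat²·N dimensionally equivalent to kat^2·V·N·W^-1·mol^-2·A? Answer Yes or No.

Yes

Left side:
  kat = s⁻¹·mol.
  So kat² = s⁻²·mol².
  N = kg·m·s⁻².
  Combining: mol⁻²·kat²·N = mol⁻² · (s⁻²·mol²) · (kg·m·s⁻²) = kg·m·s⁻⁴.
Right side:
  kat = mol/s = s⁻¹·mol (catalytic activity).
  So kat² = s⁻²·mol².
  V = W/A (potential = power per current),
      = kg·m²·s⁻³·A⁻¹.
  N = kg·m/s² = kg·m·s⁻² (force = mass × acceleration).
  W = J/s (power = energy per time),
      = kg·m²·s⁻³.
  So W⁻¹ = kg⁻¹·m⁻²·s³.
  Combining: kat²·V·N·W⁻¹·mol⁻²·A = (s⁻²·mol²) · (kg·m²·s⁻³·A⁻¹) · (kg·m·s⁻²) · (kg⁻¹·m⁻²·s³) · mol⁻² · A = kg·m·s⁻⁴.
Both reduce to kg·m·s⁻⁴.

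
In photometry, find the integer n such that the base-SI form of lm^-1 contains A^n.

lm = cd·sr = cd (luminous flux; sr is dimensionless).
So lm⁻¹ = cd⁻¹.
The exponent of A is 0.

0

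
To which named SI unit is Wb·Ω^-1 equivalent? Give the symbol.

Wb = V·s (flux: a volt is a weber per second),
    = kg·m²·s⁻²·A⁻¹.
Ω = V/A (resistance = voltage per current),
    = kg·m²·s⁻³·A⁻².
So Ω⁻¹ = kg⁻¹·m⁻²·s³·A².
Combining: Wb·Ω⁻¹ = (kg·m²·s⁻²·A⁻¹) · (kg⁻¹·m⁻²·s³·A²) = s·A.
s·A is the base-SI form of the coulomb.

C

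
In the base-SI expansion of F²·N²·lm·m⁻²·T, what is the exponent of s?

2

F = C/V (capacitance = charge per voltage),
    = A·s/(kg·m²·s⁻³·A⁻¹) (substituting C and V),
    = kg⁻¹·m⁻²·s⁴·A².
So F² = kg⁻²·m⁻⁴·s⁸·A⁴.
N = kg·m/s² = kg·m·s⁻² (force = mass × acceleration).
So N² = kg²·m²·s⁻⁴.
lm = cd·sr = cd (luminous flux; sr is dimensionless).
T = Wb/m² (flux density = flux per area),
    = kg·s⁻²·A⁻¹.
Combining: F²·N²·lm·m⁻²·T = (kg⁻²·m⁻⁴·s⁸·A⁴) · (kg²·m²·s⁻⁴) · cd · m⁻² · (kg·s⁻²·A⁻¹) = kg·m⁻⁴·s²·A³·cd.
The exponent of s is 2.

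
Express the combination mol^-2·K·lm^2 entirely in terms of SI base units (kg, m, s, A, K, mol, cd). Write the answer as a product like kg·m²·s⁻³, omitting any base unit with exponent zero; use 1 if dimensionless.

lm = cd·sr = cd (luminous flux; sr is dimensionless).
So lm² = cd².
Combining: mol⁻²·K·lm² = mol⁻² · K · cd² = K·mol⁻²·cd².

K·mol⁻²·cd²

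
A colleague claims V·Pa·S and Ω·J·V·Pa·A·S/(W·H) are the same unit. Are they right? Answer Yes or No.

No

Left side:
  V = W/A (potential = power per current),
      = kg·m²·s⁻³·A⁻¹.
  Pa = N/m² (pressure = force per area),
      = kg·m⁻¹·s⁻².
  S = 1/Ω (conductance is reciprocal resistance),
      = kg⁻¹·m⁻²·s³·A².
  Combining: V·Pa·S = (kg·m²·s⁻³·A⁻¹) · (kg·m⁻¹·s⁻²) · (kg⁻¹·m⁻²·s³·A²) = kg·m⁻¹·s⁻²·A.
Right side:
  Ω = V/A (resistance = voltage per current),
      = kg·m²·s⁻³·A⁻².
  J = N·m (work = force × distance),
      = kg·m²·s⁻².
  V = W/A (potential = power per current),
      = kg·m²·s⁻³·A⁻¹.
  W = J/s (power = energy per time),
      = kg·m²·s⁻³.
  So W⁻¹ = kg⁻¹·m⁻²·s³.
  Pa = N/m² (pressure = force per area),
      = kg·m⁻¹·s⁻².
  H = Wb/A (inductance = flux per current),
      = kg·m²·s⁻²·A⁻².
  So H⁻¹ = kg⁻¹·m⁻²·s²·A².
  S = 1/Ω (conductance is reciprocal resistance),
      = kg⁻¹·m⁻²·s³·A².
  Combining: Ω·J·V·W⁻¹·Pa·H⁻¹·A·S = (kg·m²·s⁻³·A⁻²) · (kg·m²·s⁻²) · (kg·m²·s⁻³·A⁻¹) · (kg⁻¹·m⁻²·s³) · (kg·m⁻¹·s⁻²) · (kg⁻¹·m⁻²·s²·A²) · A · (kg⁻¹·m⁻²·s³·A²) = kg·m⁻¹·s⁻²·A².
Left is kg·m⁻¹·s⁻²·A; right is kg·m⁻¹·s⁻²·A² — different.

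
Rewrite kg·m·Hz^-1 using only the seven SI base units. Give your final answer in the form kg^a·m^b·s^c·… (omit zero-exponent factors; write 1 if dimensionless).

kg·m·s

Hz = s⁻¹.
So Hz⁻¹ = s.
Combining: kg·m·Hz⁻¹ = kg · m · s = kg·m·s.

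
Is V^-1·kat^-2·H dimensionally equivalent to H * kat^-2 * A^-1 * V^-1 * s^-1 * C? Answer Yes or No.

Yes

Left side:
  V = kg·m²·s⁻³·A⁻¹.
  So V⁻¹ = kg⁻¹·m⁻²·s³·A.
  kat = s⁻¹·mol.
  So kat⁻² = s²·mol⁻².
  H = kg·m²·s⁻²·A⁻².
  Combining: V⁻¹·kat⁻²·H = (kg⁻¹·m⁻²·s³·A) · (s²·mol⁻²) · (kg·m²·s⁻²·A⁻²) = s³·A⁻¹·mol⁻².
Right side:
  H = kg·m²·s⁻²·A⁻².
  kat = s⁻¹·mol.
  So kat⁻² = s²·mol⁻².
  V = kg·m²·s⁻³·A⁻¹.
  So V⁻¹ = kg⁻¹·m⁻²·s³·A.
  C = s·A.
  Combining: H·kat⁻²·A⁻¹·V⁻¹·s⁻¹·C = (kg·m²·s⁻²·A⁻²) · (s²·mol⁻²) · A⁻¹ · (kg⁻¹·m⁻²·s³·A) · s⁻¹ · (s·A) = s³·A⁻¹·mol⁻².
Both reduce to s³·A⁻¹·mol⁻².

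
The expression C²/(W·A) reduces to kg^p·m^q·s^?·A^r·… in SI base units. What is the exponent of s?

C = A·s = s·A (charge = current × time).
So C² = s²·A².
W = J/s (power = energy per time),
    = kg·m²·s⁻³.
So W⁻¹ = kg⁻¹·m⁻²·s³.
Combining: C²·W⁻¹·A⁻¹ = (s²·A²) · (kg⁻¹·m⁻²·s³) · A⁻¹ = kg⁻¹·m⁻²·s⁵·A.
The exponent of s is 5.

5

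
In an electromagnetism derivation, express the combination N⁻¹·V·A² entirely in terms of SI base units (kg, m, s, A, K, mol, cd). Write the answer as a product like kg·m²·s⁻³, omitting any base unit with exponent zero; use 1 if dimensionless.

N = kg·m·s⁻².
So N⁻¹ = kg⁻¹·m⁻¹·s².
V = kg·m²·s⁻³·A⁻¹.
Combining: N⁻¹·V·A² = (kg⁻¹·m⁻¹·s²) · (kg·m²·s⁻³·A⁻¹) · A² = m·s⁻¹·A.

m·s⁻¹·A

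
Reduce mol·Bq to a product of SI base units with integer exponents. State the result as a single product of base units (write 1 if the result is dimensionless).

Bq = s⁻¹.
Combining: mol·Bq = mol · s⁻¹ = s⁻¹·mol.

s⁻¹·mol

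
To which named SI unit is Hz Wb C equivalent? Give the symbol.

J

Hz = 1/s = s⁻¹ (frequency is cycles per second).
Wb = V·s (flux: a volt is a weber per second),
    = kg·m²·s⁻²·A⁻¹.
C = A·s = s·A (charge = current × time).
Combining: Hz·Wb·C = s⁻¹ · (kg·m²·s⁻²·A⁻¹) · (s·A) = kg·m²·s⁻².
kg·m²·s⁻² is the base-SI form of the joule.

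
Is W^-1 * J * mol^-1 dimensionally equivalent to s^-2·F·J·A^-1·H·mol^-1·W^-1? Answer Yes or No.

Left side:
  W = J/s (power = energy per time),
      = kg·m²·s⁻³.
  So W⁻¹ = kg⁻¹·m⁻²·s³.
  J = N·m (work = force × distance),
      = kg·m²·s⁻².
  Combining: W⁻¹·J·mol⁻¹ = (kg⁻¹·m⁻²·s³) · (kg·m²·s⁻²) · mol⁻¹ = s·mol⁻¹.
Right side:
  F = kg⁻¹·m⁻²·s⁴·A².
  J = kg·m²·s⁻².
  H = kg·m²·s⁻²·A⁻².
  W = kg·m²·s⁻³.
  So W⁻¹ = kg⁻¹·m⁻²·s³.
  Combining: s⁻²·F·J·A⁻¹·H·mol⁻¹·W⁻¹ = s⁻² · (kg⁻¹·m⁻²·s⁴·A²) · (kg·m²·s⁻²) · A⁻¹ · (kg·m²·s⁻²·A⁻²) · mol⁻¹ · (kg⁻¹·m⁻²·s³) = s·A⁻¹·mol⁻¹.
Left is s·mol⁻¹; right is s·A⁻¹·mol⁻¹ — different.

No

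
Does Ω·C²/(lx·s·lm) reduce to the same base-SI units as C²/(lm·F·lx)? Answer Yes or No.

Yes

Left side:
  lx = lm/m² (illuminance = luminous flux per area),
      = m⁻²·cd.
  So lx⁻¹ = m²·cd⁻¹.
  Ω = V/A (resistance = voltage per current),
      = kg·m²·s⁻³·A⁻².
  C = A·s = s·A (charge = current × time).
  So C² = s²·A².
  lm = cd·sr = cd (luminous flux; sr is dimensionless).
  So lm⁻¹ = cd⁻¹.
  Combining: lx⁻¹·Ω·C²·s⁻¹·lm⁻¹ = (m²·cd⁻¹) · (kg·m²·s⁻³·A⁻²) · (s²·A²) · s⁻¹ · cd⁻¹ = kg·m⁴·s⁻²·cd⁻².
Right side:
  lm = cd·sr = cd (luminous flux; sr is dimensionless).
  So lm⁻¹ = cd⁻¹.
  F = C/V (capacitance = charge per voltage),
      = A·s/(kg·m²·s⁻³·A⁻¹) (substituting C and V),
      = kg⁻¹·m⁻²·s⁴·A².
  So F⁻¹ = kg·m²·s⁻⁴·A⁻².
  C = A·s = s·A (charge = current × time).
  So C² = s²·A².
  lx = lm/m² (illuminance = luminous flux per area),
      = m⁻²·cd.
  So lx⁻¹ = m²·cd⁻¹.
  Combining: lm⁻¹·F⁻¹·C²·lx⁻¹ = cd⁻¹ · (kg·m²·s⁻⁴·A⁻²) · (s²·A²) · (m²·cd⁻¹) = kg·m⁴·s⁻²·cd⁻².
Both reduce to kg·m⁴·s⁻²·cd⁻².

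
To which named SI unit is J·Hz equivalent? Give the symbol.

W

J = kg·m²·s⁻².
Hz = s⁻¹.
Combining: J·Hz = (kg·m²·s⁻²) · s⁻¹ = kg·m²·s⁻³.
kg·m²·s⁻³ is the base-SI form of the watt.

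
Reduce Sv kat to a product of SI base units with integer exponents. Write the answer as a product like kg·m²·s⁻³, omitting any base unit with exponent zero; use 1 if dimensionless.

m²·s⁻³·mol

Sv = J/kg (equivalent dose = energy per mass),
    = m²·s⁻².
kat = mol/s = s⁻¹·mol (catalytic activity).
Combining: Sv·kat = (m²·s⁻²) · (s⁻¹·mol) = m²·s⁻³·mol.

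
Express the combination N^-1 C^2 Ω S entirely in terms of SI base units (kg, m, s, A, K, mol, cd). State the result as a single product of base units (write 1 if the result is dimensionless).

kg⁻¹·m⁻¹·s⁴·A²

N = kg·m/s² = kg·m·s⁻² (force = mass × acceleration).
So N⁻¹ = kg⁻¹·m⁻¹·s².
C = A·s = s·A (charge = current × time).
So C² = s²·A².
Ω = V/A (resistance = voltage per current),
    = kg·m²·s⁻³·A⁻².
S = 1/Ω (conductance is reciprocal resistance),
    = kg⁻¹·m⁻²·s³·A².
Combining: N⁻¹·C²·Ω·S = (kg⁻¹·m⁻¹·s²) · (s²·A²) · (kg·m²·s⁻³·A⁻²) · (kg⁻¹·m⁻²·s³·A²) = kg⁻¹·m⁻¹·s⁴·A².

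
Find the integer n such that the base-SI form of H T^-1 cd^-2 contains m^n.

2

H = kg·m²·s⁻²·A⁻².
T = kg·s⁻²·A⁻¹.
So T⁻¹ = kg⁻¹·s²·A.
Combining: H·T⁻¹·cd⁻² = (kg·m²·s⁻²·A⁻²) · (kg⁻¹·s²·A) · cd⁻² = m²·A⁻¹·cd⁻².
The exponent of m is 2.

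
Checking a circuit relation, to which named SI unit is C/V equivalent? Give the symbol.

F

V = W/A (potential = power per current),
    = kg·m²·s⁻³·A⁻¹.
So V⁻¹ = kg⁻¹·m⁻²·s³·A.
C = A·s = s·A (charge = current × time).
Combining: V⁻¹·C = (kg⁻¹·m⁻²·s³·A) · (s·A) = kg⁻¹·m⁻²·s⁴·A².
kg⁻¹·m⁻²·s⁴·A² is the base-SI form of the farad.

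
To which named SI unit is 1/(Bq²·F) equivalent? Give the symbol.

H

Bq = s⁻¹.
So Bq⁻² = s².
F = kg⁻¹·m⁻²·s⁴·A².
So F⁻¹ = kg·m²·s⁻⁴·A⁻².
Combining: Bq⁻²·F⁻¹ = s² · (kg·m²·s⁻⁴·A⁻²) = kg·m²·s⁻²·A⁻².
kg·m²·s⁻²·A⁻² is the base-SI form of the henry.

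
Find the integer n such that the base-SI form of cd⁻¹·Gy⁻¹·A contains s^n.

2

Gy = m²·s⁻².
So Gy⁻¹ = m⁻²·s².
Combining: cd⁻¹·Gy⁻¹·A = cd⁻¹ · (m⁻²·s²) · A = m⁻²·s²·A·cd⁻¹.
The exponent of s is 2.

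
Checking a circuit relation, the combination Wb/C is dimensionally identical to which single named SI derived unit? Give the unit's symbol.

Ω

C = A·s = s·A (charge = current × time).
So C⁻¹ = s⁻¹·A⁻¹.
Wb = V·s (flux: a volt is a weber per second),
    = kg·m²·s⁻²·A⁻¹.
Combining: C⁻¹·Wb = (s⁻¹·A⁻¹) · (kg·m²·s⁻²·A⁻¹) = kg·m²·s⁻³·A⁻².
kg·m²·s⁻³·A⁻² is the base-SI form of the ohm.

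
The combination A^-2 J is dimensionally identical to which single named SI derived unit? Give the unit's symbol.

H

J = N·m (work = force × distance),
    = kg·m²·s⁻².
Combining: A⁻²·J = A⁻² · (kg·m²·s⁻²) = kg·m²·s⁻²·A⁻².
kg·m²·s⁻²·A⁻² is the base-SI form of the henry.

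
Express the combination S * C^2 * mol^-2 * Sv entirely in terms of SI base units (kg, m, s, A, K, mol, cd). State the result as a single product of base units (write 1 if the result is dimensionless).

kg⁻¹·s³·A⁴·mol⁻²

S = kg⁻¹·m⁻²·s³·A².
C = s·A.
So C² = s²·A².
Sv = m²·s⁻².
Combining: S·C²·mol⁻²·Sv = (kg⁻¹·m⁻²·s³·A²) · (s²·A²) · mol⁻² · (m²·s⁻²) = kg⁻¹·s³·A⁴·mol⁻².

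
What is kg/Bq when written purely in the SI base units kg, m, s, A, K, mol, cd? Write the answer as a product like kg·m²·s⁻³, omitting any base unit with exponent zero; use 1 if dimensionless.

kg·s

Bq = 1/s = s⁻¹ (activity is decays per second).
So Bq⁻¹ = s.
Combining: Bq⁻¹·kg = s · kg = kg·s.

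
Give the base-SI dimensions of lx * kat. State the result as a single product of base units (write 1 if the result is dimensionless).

m⁻²·s⁻¹·mol·cd

lx = lm/m² (illuminance = luminous flux per area),
    = m⁻²·cd.
kat = mol/s = s⁻¹·mol (catalytic activity).
Combining: lx·kat = (m⁻²·cd) · (s⁻¹·mol) = m⁻²·s⁻¹·mol·cd.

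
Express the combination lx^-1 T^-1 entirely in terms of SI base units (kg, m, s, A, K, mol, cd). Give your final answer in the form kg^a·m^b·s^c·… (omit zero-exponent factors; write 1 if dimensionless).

kg⁻¹·m²·s²·A·cd⁻¹

lx = lm/m² (illuminance = luminous flux per area),
    = m⁻²·cd.
So lx⁻¹ = m²·cd⁻¹.
T = Wb/m² (flux density = flux per area),
    = kg·s⁻²·A⁻¹.
So T⁻¹ = kg⁻¹·s²·A.
Combining: lx⁻¹·T⁻¹ = (m²·cd⁻¹) · (kg⁻¹·s²·A) = kg⁻¹·m²·s²·A·cd⁻¹.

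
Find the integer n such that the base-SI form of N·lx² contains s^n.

-2

N = kg·m/s² = kg·m·s⁻² (force = mass × acceleration).
lx = lm/m² (illuminance = luminous flux per area),
    = m⁻²·cd.
So lx² = m⁻⁴·cd².
Combining: N·lx² = (kg·m·s⁻²) · (m⁻⁴·cd²) = kg·m⁻³·s⁻²·cd².
The exponent of s is -2.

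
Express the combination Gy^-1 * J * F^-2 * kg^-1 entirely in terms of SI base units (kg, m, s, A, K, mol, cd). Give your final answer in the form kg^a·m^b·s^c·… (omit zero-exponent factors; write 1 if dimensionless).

kg²·m⁴·s⁻⁸·A⁻⁴

Gy = J/kg (absorbed dose = energy per mass),
    = m²·s⁻².
So Gy⁻¹ = m⁻²·s².
J = N·m (work = force × distance),
    = kg·m²·s⁻².
F = C/V (capacitance = charge per voltage),
    = A·s/(kg·m²·s⁻³·A⁻¹) (substituting C and V),
    = kg⁻¹·m⁻²·s⁴·A².
So F⁻² = kg²·m⁴·s⁻⁸·A⁻⁴.
Combining: Gy⁻¹·J·F⁻²·kg⁻¹ = (m⁻²·s²) · (kg·m²·s⁻²) · (kg²·m⁴·s⁻⁸·A⁻⁴) · kg⁻¹ = kg²·m⁴·s⁻⁸·A⁻⁴.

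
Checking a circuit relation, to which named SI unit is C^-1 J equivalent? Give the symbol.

V

C = s·A.
So C⁻¹ = s⁻¹·A⁻¹.
J = kg·m²·s⁻².
Combining: C⁻¹·J = (s⁻¹·A⁻¹) · (kg·m²·s⁻²) = kg·m²·s⁻³·A⁻¹.
kg·m²·s⁻³·A⁻¹ is the base-SI form of the volt.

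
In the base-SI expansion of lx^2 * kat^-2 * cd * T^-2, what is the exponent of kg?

-2

lx = m⁻²·cd.
So lx² = m⁻⁴·cd².
kat = s⁻¹·mol.
So kat⁻² = s²·mol⁻².
T = kg·s⁻²·A⁻¹.
So T⁻² = kg⁻²·s⁴·A².
Combining: lx²·kat⁻²·cd·T⁻² = (m⁻⁴·cd²) · (s²·mol⁻²) · cd · (kg⁻²·s⁴·A²) = kg⁻²·m⁻⁴·s⁶·A²·mol⁻²·cd³.
The exponent of kg is -2.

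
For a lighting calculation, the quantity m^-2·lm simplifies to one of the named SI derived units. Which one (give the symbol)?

lx

lm = cd.
Combining: m⁻²·lm = m⁻² · cd = m⁻²·cd.
m⁻²·cd is the base-SI form of the lux.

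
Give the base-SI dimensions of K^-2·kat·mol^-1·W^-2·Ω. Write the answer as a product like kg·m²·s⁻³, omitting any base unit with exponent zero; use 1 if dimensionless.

kat = s⁻¹·mol.
W = kg·m²·s⁻³.
So W⁻² = kg⁻²·m⁻⁴·s⁶.
Ω = kg·m²·s⁻³·A⁻².
Combining: K⁻²·kat·mol⁻¹·W⁻²·Ω = K⁻² · (s⁻¹·mol) · mol⁻¹ · (kg⁻²·m⁻⁴·s⁶) · (kg·m²·s⁻³·A⁻²) = kg⁻¹·m⁻²·s²·A⁻²·K⁻².

kg⁻¹·m⁻²·s²·A⁻²·K⁻²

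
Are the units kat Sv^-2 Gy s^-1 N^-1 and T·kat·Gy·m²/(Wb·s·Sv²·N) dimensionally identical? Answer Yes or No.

Yes

Left side:
  kat = mol/s = s⁻¹·mol (catalytic activity).
  Sv = J/kg (equivalent dose = energy per mass),
      = m²·s⁻².
  So Sv⁻² = m⁻⁴·s⁴.
  Gy = J/kg (absorbed dose = energy per mass),
      = m²·s⁻².
  N = kg·m/s² = kg·m·s⁻² (force = mass × acceleration).
  So N⁻¹ = kg⁻¹·m⁻¹·s².
  Combining: kat·Sv⁻²·Gy·s⁻¹·N⁻¹ = (s⁻¹·mol) · (m⁻⁴·s⁴) · (m²·s⁻²) · s⁻¹ · (kg⁻¹·m⁻¹·s²) = kg⁻¹·m⁻³·s²·mol.
Right side:
  T = kg·s⁻²·A⁻¹.
  Wb = kg·m²·s⁻²·A⁻¹.
  So Wb⁻¹ = kg⁻¹·m⁻²·s²·A.
  kat = s⁻¹·mol.
  Sv = m²·s⁻².
  So Sv⁻² = m⁻⁴·s⁴.
  Gy = m²·s⁻².
  N = kg·m·s⁻².
  So N⁻¹ = kg⁻¹·m⁻¹·s².
  Combining: T·Wb⁻¹·kat·s⁻¹·Sv⁻²·Gy·N⁻¹·m² = (kg·s⁻²·A⁻¹) · (kg⁻¹·m⁻²·s²·A) · (s⁻¹·mol) · s⁻¹ · (m⁻⁴·s⁴) · (m²·s⁻²) · (kg⁻¹·m⁻¹·s²) · m² = kg⁻¹·m⁻³·s²·mol.
Both reduce to kg⁻¹·m⁻³·s²·mol.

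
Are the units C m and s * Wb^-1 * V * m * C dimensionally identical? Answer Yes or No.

Yes

Left side:
  C = A·s = s·A (charge = current × time).
  Combining: C·m = (s·A) · m = m·s·A.
Right side:
  Wb = kg·m²·s⁻²·A⁻¹.
  So Wb⁻¹ = kg⁻¹·m⁻²·s²·A.
  V = kg·m²·s⁻³·A⁻¹.
  C = s·A.
  Combining: s·Wb⁻¹·V·m·C = s · (kg⁻¹·m⁻²·s²·A) · (kg·m²·s⁻³·A⁻¹) · m · (s·A) = m·s·A.
Both reduce to m·s·A.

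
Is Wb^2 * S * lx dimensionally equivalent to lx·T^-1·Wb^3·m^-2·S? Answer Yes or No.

Yes

Left side:
  Wb = V·s (flux: a volt is a weber per second),
      = kg·m²·s⁻²·A⁻¹.
  So Wb² = kg²·m⁴·s⁻⁴·A⁻².
  S = 1/Ω (conductance is reciprocal resistance),
      = kg⁻¹·m⁻²·s³·A².
  lx = lm/m² (illuminance = luminous flux per area),
      = m⁻²·cd.
  Combining: Wb²·S·lx = (kg²·m⁴·s⁻⁴·A⁻²) · (kg⁻¹·m⁻²·s³·A²) · (m⁻²·cd) = kg·s⁻¹·cd.
Right side:
  lx = m⁻²·cd.
  T = kg·s⁻²·A⁻¹.
  So T⁻¹ = kg⁻¹·s²·A.
  Wb = kg·m²·s⁻²·A⁻¹.
  So Wb³ = kg³·m⁶·s⁻⁶·A⁻³.
  S = kg⁻¹·m⁻²·s³·A².
  Combining: lx·T⁻¹·Wb³·m⁻²·S = (m⁻²·cd) · (kg⁻¹·s²·A) · (kg³·m⁶·s⁻⁶·A⁻³) · m⁻² · (kg⁻¹·m⁻²·s³·A²) = kg·s⁻¹·cd.
Both reduce to kg·s⁻¹·cd.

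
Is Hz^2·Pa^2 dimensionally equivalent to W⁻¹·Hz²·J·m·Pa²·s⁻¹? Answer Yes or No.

No

Left side:
  Hz = 1/s = s⁻¹ (frequency is cycles per second).
  So Hz² = s⁻².
  Pa = N/m² (pressure = force per area),
      = kg·m⁻¹·s⁻².
  So Pa² = kg²·m⁻²·s⁻⁴.
  Combining: Hz²·Pa² = s⁻² · (kg²·m⁻²·s⁻⁴) = kg²·m⁻²·s⁻⁶.
Right side:
  W = J/s (power = energy per time),
      = kg·m²·s⁻³.
  So W⁻¹ = kg⁻¹·m⁻²·s³.
  Hz = 1/s = s⁻¹ (frequency is cycles per second).
  So Hz² = s⁻².
  J = N·m (work = force × distance),
      = kg·m²·s⁻².
  Pa = N/m² (pressure = force per area),
      = kg·m⁻¹·s⁻².
  So Pa² = kg²·m⁻²·s⁻⁴.
  Combining: W⁻¹·Hz²·J·m·Pa²·s⁻¹ = (kg⁻¹·m⁻²·s³) · s⁻² · (kg·m²·s⁻²) · m · (kg²·m⁻²·s⁻⁴) · s⁻¹ = kg²·m⁻¹·s⁻⁶.
Left is kg²·m⁻²·s⁻⁶; right is kg²·m⁻¹·s⁻⁶ — different.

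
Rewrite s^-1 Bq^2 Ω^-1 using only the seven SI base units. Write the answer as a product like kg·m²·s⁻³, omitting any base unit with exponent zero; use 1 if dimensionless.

Bq = s⁻¹.
So Bq² = s⁻².
Ω = kg·m²·s⁻³·A⁻².
So Ω⁻¹ = kg⁻¹·m⁻²·s³·A².
Combining: s⁻¹·Bq²·Ω⁻¹ = s⁻¹ · s⁻² · (kg⁻¹·m⁻²·s³·A²) = kg⁻¹·m⁻²·A².

kg⁻¹·m⁻²·A²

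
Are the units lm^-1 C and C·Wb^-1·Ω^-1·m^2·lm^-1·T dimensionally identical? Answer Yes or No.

No

Left side:
  lm = cd·sr = cd (luminous flux; sr is dimensionless).
  So lm⁻¹ = cd⁻¹.
  C = A·s = s·A (charge = current × time).
  Combining: lm⁻¹·C = cd⁻¹ · (s·A) = s·A·cd⁻¹.
Right side:
  C = A·s = s·A (charge = current × time).
  Wb = V·s (flux: a volt is a weber per second),
      = kg·m²·s⁻²·A⁻¹.
  So Wb⁻¹ = kg⁻¹·m⁻²·s²·A.
  Ω = V/A (resistance = voltage per current),
      = kg·m²·s⁻³·A⁻².
  So Ω⁻¹ = kg⁻¹·m⁻²·s³·A².
  lm = cd·sr = cd (luminous flux; sr is dimensionless).
  So lm⁻¹ = cd⁻¹.
  T = Wb/m² (flux density = flux per area),
      = kg·s⁻²·A⁻¹.
  Combining: C·Wb⁻¹·Ω⁻¹·m²·lm⁻¹·T = (s·A) · (kg⁻¹·m⁻²·s²·A) · (kg⁻¹·m⁻²·s³·A²) · m² · cd⁻¹ · (kg·s⁻²·A⁻¹) = kg⁻¹·m⁻²·s⁴·A³·cd⁻¹.
Left is s·A·cd⁻¹; right is kg⁻¹·m⁻²·s⁴·A³·cd⁻¹ — different.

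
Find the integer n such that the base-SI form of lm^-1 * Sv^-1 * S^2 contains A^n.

4

lm = cd·sr = cd (luminous flux; sr is dimensionless).
So lm⁻¹ = cd⁻¹.
Sv = J/kg (equivalent dose = energy per mass),
    = m²·s⁻².
So Sv⁻¹ = m⁻²·s².
S = 1/Ω (conductance is reciprocal resistance),
    = kg⁻¹·m⁻²·s³·A².
So S² = kg⁻²·m⁻⁴·s⁶·A⁴.
Combining: lm⁻¹·Sv⁻¹·S² = cd⁻¹ · (m⁻²·s²) · (kg⁻²·m⁻⁴·s⁶·A⁴) = kg⁻²·m⁻⁶·s⁸·A⁴·cd⁻¹.
The exponent of A is 4.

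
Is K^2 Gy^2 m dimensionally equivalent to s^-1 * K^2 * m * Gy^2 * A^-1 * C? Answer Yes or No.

Yes

Left side:
  Gy = J/kg (absorbed dose = energy per mass),
      = m²·s⁻².
  So Gy² = m⁴·s⁻⁴.
  Combining: K²·Gy²·m = K² · (m⁴·s⁻⁴) · m = m⁵·s⁻⁴·K².
Right side:
  Gy = J/kg (absorbed dose = energy per mass),
      = m²·s⁻².
  So Gy² = m⁴·s⁻⁴.
  C = A·s = s·A (charge = current × time).
  Combining: s⁻¹·K²·m·Gy²·A⁻¹·C = s⁻¹ · K² · m · (m⁴·s⁻⁴) · A⁻¹ · (s·A) = m⁵·s⁻⁴·K².
Both reduce to m⁵·s⁻⁴·K².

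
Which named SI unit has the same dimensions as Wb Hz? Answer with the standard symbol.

Wb = kg·m²·s⁻²·A⁻¹.
Hz = s⁻¹.
Combining: Wb·Hz = (kg·m²·s⁻²·A⁻¹) · s⁻¹ = kg·m²·s⁻³·A⁻¹.
kg·m²·s⁻³·A⁻¹ is the base-SI form of the volt.

V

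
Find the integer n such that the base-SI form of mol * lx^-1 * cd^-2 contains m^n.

lx = m⁻²·cd.
So lx⁻¹ = m²·cd⁻¹.
Combining: mol·lx⁻¹·cd⁻² = mol · (m²·cd⁻¹) · cd⁻² = m²·mol·cd⁻³.
The exponent of m is 2.

2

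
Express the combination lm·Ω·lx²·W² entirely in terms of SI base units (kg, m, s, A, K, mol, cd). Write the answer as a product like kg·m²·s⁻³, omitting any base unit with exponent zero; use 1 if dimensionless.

kg³·m²·s⁻⁹·A⁻²·cd³

lm = cd·sr = cd (luminous flux; sr is dimensionless).
Ω = V/A (resistance = voltage per current),
    = kg·m²·s⁻³·A⁻².
lx = lm/m² (illuminance = luminous flux per area),
    = m⁻²·cd.
So lx² = m⁻⁴·cd².
W = J/s (power = energy per time),
    = kg·m²·s⁻³.
So W² = kg²·m⁴·s⁻⁶.
Combining: lm·Ω·lx²·W² = cd · (kg·m²·s⁻³·A⁻²) · (m⁻⁴·cd²) · (kg²·m⁴·s⁻⁶) = kg³·m²·s⁻⁹·A⁻²·cd³.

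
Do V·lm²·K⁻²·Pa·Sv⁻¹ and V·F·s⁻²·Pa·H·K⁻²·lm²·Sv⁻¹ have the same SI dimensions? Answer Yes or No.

Yes

Left side:
  V = kg·m²·s⁻³·A⁻¹.
  lm = cd.
  So lm² = cd².
  Pa = kg·m⁻¹·s⁻².
  Sv = m²·s⁻².
  So Sv⁻¹ = m⁻²·s².
  Combining: V·lm²·K⁻²·Pa·Sv⁻¹ = (kg·m²·s⁻³·A⁻¹) · cd² · K⁻² · (kg·m⁻¹·s⁻²) · (m⁻²·s²) = kg²·m⁻¹·s⁻³·A⁻¹·K⁻²·cd².
Right side:
  V = W/A (potential = power per current),
      = kg·m²·s⁻³·A⁻¹.
  F = C/V (capacitance = charge per voltage),
      = A·s/(kg·m²·s⁻³·A⁻¹) (substituting C and V),
      = kg⁻¹·m⁻²·s⁴·A².
  Pa = N/m² (pressure = force per area),
      = kg·m⁻¹·s⁻².
  H = Wb/A (inductance = flux per current),
      = kg·m²·s⁻²·A⁻².
  lm = cd·sr = cd (luminous flux; sr is dimensionless).
  So lm² = cd².
  Sv = J/kg (equivalent dose = energy per mass),
      = m²·s⁻².
  So Sv⁻¹ = m⁻²·s².
  Combining: V·F·s⁻²·Pa·H·K⁻²·lm²·Sv⁻¹ = (kg·m²·s⁻³·A⁻¹) · (kg⁻¹·m⁻²·s⁴·A²) · s⁻² · (kg·m⁻¹·s⁻²) · (kg·m²·s⁻²·A⁻²) · K⁻² · cd² · (m⁻²·s²) = kg²·m⁻¹·s⁻³·A⁻¹·K⁻²·cd².
Both reduce to kg²·m⁻¹·s⁻³·A⁻¹·K⁻²·cd².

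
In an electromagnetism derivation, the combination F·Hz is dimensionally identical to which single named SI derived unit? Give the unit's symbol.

S

F = C/V (capacitance = charge per voltage),
    = A·s/(kg·m²·s⁻³·A⁻¹) (substituting C and V),
    = kg⁻¹·m⁻²·s⁴·A².
Hz = 1/s = s⁻¹ (frequency is cycles per second).
Combining: F·Hz = (kg⁻¹·m⁻²·s⁴·A²) · s⁻¹ = kg⁻¹·m⁻²·s³·A².
kg⁻¹·m⁻²·s³·A² is the base-SI form of the siemens.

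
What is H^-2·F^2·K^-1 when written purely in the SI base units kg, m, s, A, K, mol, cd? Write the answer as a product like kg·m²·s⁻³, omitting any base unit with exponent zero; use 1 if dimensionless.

H = Wb/A (inductance = flux per current),
    = kg·m²·s⁻²·A⁻².
So H⁻² = kg⁻²·m⁻⁴·s⁴·A⁴.
F = C/V (capacitance = charge per voltage),
    = A·s/(kg·m²·s⁻³·A⁻¹) (substituting C and V),
    = kg⁻¹·m⁻²·s⁴·A².
So F² = kg⁻²·m⁻⁴·s⁸·A⁴.
Combining: H⁻²·F²·K⁻¹ = (kg⁻²·m⁻⁴·s⁴·A⁴) · (kg⁻²·m⁻⁴·s⁸·A⁴) · K⁻¹ = kg⁻⁴·m⁻⁸·s¹²·A⁸·K⁻¹.

kg⁻⁴·m⁻⁸·s¹²·A⁸·K⁻¹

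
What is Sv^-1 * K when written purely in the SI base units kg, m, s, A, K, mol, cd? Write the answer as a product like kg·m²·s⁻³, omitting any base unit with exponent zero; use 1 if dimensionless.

Sv = J/kg (equivalent dose = energy per mass),
    = m²·s⁻².
So Sv⁻¹ = m⁻²·s².
Combining: Sv⁻¹·K = (m⁻²·s²) · K = m⁻²·s²·K.

m⁻²·s²·K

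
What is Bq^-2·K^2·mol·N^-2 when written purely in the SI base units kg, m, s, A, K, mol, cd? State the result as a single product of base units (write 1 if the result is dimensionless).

Bq = 1/s = s⁻¹ (activity is decays per second).
So Bq⁻² = s².
N = kg·m/s² = kg·m·s⁻² (force = mass × acceleration).
So N⁻² = kg⁻²·m⁻²·s⁴.
Combining: Bq⁻²·K²·mol·N⁻² = s² · K² · mol · (kg⁻²·m⁻²·s⁴) = kg⁻²·m⁻²·s⁶·K²·mol.

kg⁻²·m⁻²·s⁶·K²·mol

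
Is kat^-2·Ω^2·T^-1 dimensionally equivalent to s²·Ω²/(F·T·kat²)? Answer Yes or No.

No

Left side:
  kat = mol/s = s⁻¹·mol (catalytic activity).
  So kat⁻² = s²·mol⁻².
  Ω = V/A (resistance = voltage per current),
      = kg·m²·s⁻³·A⁻².
  So Ω² = kg²·m⁴·s⁻⁶·A⁻⁴.
  T = Wb/m² (flux density = flux per area),
      = kg·s⁻²·A⁻¹.
  So T⁻¹ = kg⁻¹·s²·A.
  Combining: kat⁻²·Ω²·T⁻¹ = (s²·mol⁻²) · (kg²·m⁴·s⁻⁶·A⁻⁴) · (kg⁻¹·s²·A) = kg·m⁴·s⁻²·A⁻³·mol⁻².
Right side:
  F = C/V (capacitance = charge per voltage),
      = A·s/(kg·m²·s⁻³·A⁻¹) (substituting C and V),
      = kg⁻¹·m⁻²·s⁴·A².
  So F⁻¹ = kg·m²·s⁻⁴·A⁻².
  T = Wb/m² (flux density = flux per area),
      = kg·s⁻²·A⁻¹.
  So T⁻¹ = kg⁻¹·s²·A.
  Ω = V/A (resistance = voltage per current),
      = kg·m²·s⁻³·A⁻².
  So Ω² = kg²·m⁴·s⁻⁶·A⁻⁴.
  kat = mol/s = s⁻¹·mol (catalytic activity).
  So kat⁻² = s²·mol⁻².
  Combining: F⁻¹·s²·T⁻¹·Ω²·kat⁻² = (kg·m²·s⁻⁴·A⁻²) · s² · (kg⁻¹·s²·A) · (kg²·m⁴·s⁻⁶·A⁻⁴) · (s²·mol⁻²) = kg²·m⁶·s⁻⁴·A⁻⁵·mol⁻².
Left is kg·m⁴·s⁻²·A⁻³·mol⁻²; right is kg²·m⁶·s⁻⁴·A⁻⁵·mol⁻² — different.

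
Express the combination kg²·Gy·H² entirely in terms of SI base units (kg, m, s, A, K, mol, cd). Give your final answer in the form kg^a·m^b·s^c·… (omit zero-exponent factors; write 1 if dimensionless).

kg⁴·m⁶·s⁻⁶·A⁻⁴

Gy = J/kg (absorbed dose = energy per mass),
    = m²·s⁻².
H = Wb/A (inductance = flux per current),
    = kg·m²·s⁻²·A⁻².
So H² = kg²·m⁴·s⁻⁴·A⁻⁴.
Combining: kg²·Gy·H² = kg² · (m²·s⁻²) · (kg²·m⁴·s⁻⁴·A⁻⁴) = kg⁴·m⁶·s⁻⁶·A⁻⁴.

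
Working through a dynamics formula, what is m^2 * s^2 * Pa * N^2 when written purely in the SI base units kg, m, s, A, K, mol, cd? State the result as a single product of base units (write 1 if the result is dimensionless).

kg³·m³·s⁻⁴

Pa = kg·m⁻¹·s⁻².
N = kg·m·s⁻².
So N² = kg²·m²·s⁻⁴.
Combining: m²·s²·Pa·N² = m² · s² · (kg·m⁻¹·s⁻²) · (kg²·m²·s⁻⁴) = kg³·m³·s⁻⁴.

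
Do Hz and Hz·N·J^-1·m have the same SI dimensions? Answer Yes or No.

Yes

Left side:
  Hz = 1/s = s⁻¹ (frequency is cycles per second).
Right side:
  Hz = 1/s = s⁻¹ (frequency is cycles per second).
  N = kg·m/s² = kg·m·s⁻² (force = mass × acceleration).
  J = N·m (work = force × distance),
      = kg·m²·s⁻².
  So J⁻¹ = kg⁻¹·m⁻²·s².
  Combining: Hz·N·J⁻¹·m = s⁻¹ · (kg·m·s⁻²) · (kg⁻¹·m⁻²·s²) · m = s⁻¹.
Both reduce to s⁻¹.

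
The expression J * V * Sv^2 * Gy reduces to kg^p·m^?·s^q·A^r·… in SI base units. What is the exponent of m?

10

J = kg·m²·s⁻².
V = kg·m²·s⁻³·A⁻¹.
Sv = m²·s⁻².
So Sv² = m⁴·s⁻⁴.
Gy = m²·s⁻².
Combining: J·V·Sv²·Gy = (kg·m²·s⁻²) · (kg·m²·s⁻³·A⁻¹) · (m⁴·s⁻⁴) · (m²·s⁻²) = kg²·m¹⁰·s⁻¹¹·A⁻¹.
The exponent of m is 10.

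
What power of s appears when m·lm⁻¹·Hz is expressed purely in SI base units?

lm = cd·sr = cd (luminous flux; sr is dimensionless).
So lm⁻¹ = cd⁻¹.
Hz = 1/s = s⁻¹ (frequency is cycles per second).
Combining: m·lm⁻¹·Hz = m · cd⁻¹ · s⁻¹ = m·s⁻¹·cd⁻¹.
The exponent of s is -1.

-1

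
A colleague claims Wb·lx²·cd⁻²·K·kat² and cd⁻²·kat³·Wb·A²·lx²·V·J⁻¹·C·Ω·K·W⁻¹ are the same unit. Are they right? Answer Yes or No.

Left side:
  Wb = V·s (flux: a volt is a weber per second),
      = kg·m²·s⁻²·A⁻¹.
  lx = lm/m² (illuminance = luminous flux per area),
      = m⁻²·cd.
  So lx² = m⁻⁴·cd².
  kat = mol/s = s⁻¹·mol (catalytic activity).
  So kat² = s⁻²·mol².
  Combining: Wb·lx²·cd⁻²·K·kat² = (kg·m²·s⁻²·A⁻¹) · (m⁻⁴·cd²) · cd⁻² · K · (s⁻²·mol²) = kg·m⁻²·s⁻⁴·A⁻¹·K·mol².
Right side:
  kat = s⁻¹·mol.
  So kat³ = s⁻³·mol³.
  Wb = kg·m²·s⁻²·A⁻¹.
  lx = m⁻²·cd.
  So lx² = m⁻⁴·cd².
  V = kg·m²·s⁻³·A⁻¹.
  J = kg·m²·s⁻².
  So J⁻¹ = kg⁻¹·m⁻²·s².
  C = s·A.
  Ω = kg·m²·s⁻³·A⁻².
  W = kg·m²·s⁻³.
  So W⁻¹ = kg⁻¹·m⁻²·s³.
  Combining: cd⁻²·kat³·Wb·A²·lx²·V·J⁻¹·C·Ω·K·W⁻¹ = cd⁻² · (s⁻³·mol³) · (kg·m²·s⁻²·A⁻¹) · A² · (m⁻⁴·cd²) · (kg·m²·s⁻³·A⁻¹) · (kg⁻¹·m⁻²·s²) · (s·A) · (kg·m²·s⁻³·A⁻²) · K · (kg⁻¹·m⁻²·s³) = kg·m⁻²·s⁻⁵·A⁻¹·K·mol³.
Left is kg·m⁻²·s⁻⁴·A⁻¹·K·mol²; right is kg·m⁻²·s⁻⁵·A⁻¹·K·mol³ — different.

No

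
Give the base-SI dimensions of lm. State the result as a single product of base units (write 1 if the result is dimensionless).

cd

lm = cd·sr = cd (luminous flux; sr is dimensionless).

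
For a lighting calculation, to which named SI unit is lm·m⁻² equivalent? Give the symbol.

lx

lm = cd·sr = cd (luminous flux; sr is dimensionless).
Combining: lm·m⁻² = cd · m⁻² = m⁻²·cd.
m⁻²·cd is the base-SI form of the lux.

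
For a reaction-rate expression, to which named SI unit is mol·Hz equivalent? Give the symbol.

kat

Hz = 1/s = s⁻¹ (frequency is cycles per second).
Combining: mol·Hz = mol · s⁻¹ = s⁻¹·mol.
s⁻¹·mol is the base-SI form of the katal.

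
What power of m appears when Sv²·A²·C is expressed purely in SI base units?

4

Sv = m²·s⁻².
So Sv² = m⁴·s⁻⁴.
C = s·A.
Combining: Sv²·A²·C = (m⁴·s⁻⁴) · A² · (s·A) = m⁴·s⁻³·A³.
The exponent of m is 4.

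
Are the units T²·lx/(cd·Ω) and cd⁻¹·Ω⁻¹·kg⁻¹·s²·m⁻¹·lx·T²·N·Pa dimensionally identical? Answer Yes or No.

Left side:
  Ω = kg·m²·s⁻³·A⁻².
  So Ω⁻¹ = kg⁻¹·m⁻²·s³·A².
  T = kg·s⁻²·A⁻¹.
  So T² = kg²·s⁻⁴·A⁻².
  lx = m⁻²·cd.
  Combining: cd⁻¹·Ω⁻¹·T²·lx = cd⁻¹ · (kg⁻¹·m⁻²·s³·A²) · (kg²·s⁻⁴·A⁻²) · (m⁻²·cd) = kg·m⁻⁴·s⁻¹.
Right side:
  Ω = kg·m²·s⁻³·A⁻².
  So Ω⁻¹ = kg⁻¹·m⁻²·s³·A².
  lx = m⁻²·cd.
  T = kg·s⁻²·A⁻¹.
  So T² = kg²·s⁻⁴·A⁻².
  N = kg·m·s⁻².
  Pa = kg·m⁻¹·s⁻².
  Combining: cd⁻¹·Ω⁻¹·kg⁻¹·s²·m⁻¹·lx·T²·N·Pa = cd⁻¹ · (kg⁻¹·m⁻²·s³·A²) · kg⁻¹ · s² · m⁻¹ · (m⁻²·cd) · (kg²·s⁻⁴·A⁻²) · (kg·m·s⁻²) · (kg·m⁻¹·s⁻²) = kg²·m⁻⁵·s⁻³.
Left is kg·m⁻⁴·s⁻¹; right is kg²·m⁻⁵·s⁻³ — different.

No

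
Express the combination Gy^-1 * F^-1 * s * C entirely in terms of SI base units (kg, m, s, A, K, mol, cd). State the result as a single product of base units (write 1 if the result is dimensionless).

Gy = J/kg (absorbed dose = energy per mass),
    = m²·s⁻².
So Gy⁻¹ = m⁻²·s².
F = C/V (capacitance = charge per voltage),
    = A·s/(kg·m²·s⁻³·A⁻¹) (substituting C and V),
    = kg⁻¹·m⁻²·s⁴·A².
So F⁻¹ = kg·m²·s⁻⁴·A⁻².
C = A·s = s·A (charge = current × time).
Combining: Gy⁻¹·F⁻¹·s·C = (m⁻²·s²) · (kg·m²·s⁻⁴·A⁻²) · s · (s·A) = kg·A⁻¹.

kg·A⁻¹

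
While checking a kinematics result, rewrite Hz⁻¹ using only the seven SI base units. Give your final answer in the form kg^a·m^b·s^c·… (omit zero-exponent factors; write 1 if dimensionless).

s

Hz = 1/s = s⁻¹ (frequency is cycles per second).
So Hz⁻¹ = s.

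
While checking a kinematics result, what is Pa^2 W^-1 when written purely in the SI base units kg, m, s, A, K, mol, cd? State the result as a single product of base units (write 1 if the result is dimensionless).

Pa = N/m² (pressure = force per area),
    = kg·m⁻¹·s⁻².
So Pa² = kg²·m⁻²·s⁻⁴.
W = J/s (power = energy per time),
    = kg·m²·s⁻³.
So W⁻¹ = kg⁻¹·m⁻²·s³.
Combining: Pa²·W⁻¹ = (kg²·m⁻²·s⁻⁴) · (kg⁻¹·m⁻²·s³) = kg·m⁻⁴·s⁻¹.

kg·m⁻⁴·s⁻¹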